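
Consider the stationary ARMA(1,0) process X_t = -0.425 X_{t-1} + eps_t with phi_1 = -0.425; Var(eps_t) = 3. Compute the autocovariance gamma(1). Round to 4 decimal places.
\gamma(1) = -1.5561

Multiply the model equation by X_{t-k} and take expectations. With theta_0 = psi_0 = 1 and psi_j the MA(infinity) weights, this gives
  gamma(k) - sum_i phi_i gamma(k-i) = c_k,
  c_k = sigma^2 * sum_{j=k..q} theta_j psi_{j-k}   (c_k = 0 for k > q),
using gamma(-m) = gamma(m).
Pure AR (q = 0): c_0 = sigma^2 = 3, c_k = 0 for k >= 1.
Equations for k = 0 and k = 1 (AR order 1):
  gamma(0) = phi_1 gamma(1) + c_0
  gamma(1) = phi_1 gamma(0) + c_1
Substituting the second into the first: gamma(0) (1 - phi_1^2) = c_0 + phi_1 c_1, so
  gamma(0) = c_0 / (1 - phi_1^2) = 3 / (1 - (-0.425)^2) = 3 / 0.819375 = 3.661327.
  gamma(1) = phi_1 gamma(0) = (-0.425)(3.661327) = -1.556064.
Therefore gamma(1) = -1.5561 (to 4 decimal places).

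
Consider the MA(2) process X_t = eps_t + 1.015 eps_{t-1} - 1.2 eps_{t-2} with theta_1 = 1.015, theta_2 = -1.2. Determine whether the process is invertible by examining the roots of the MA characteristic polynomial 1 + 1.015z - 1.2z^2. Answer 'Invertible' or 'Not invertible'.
\text{Not invertible}

The MA(q) characteristic polynomial is P(z) = 1 + 1.015z - 1.2z^2.
Invertibility requires all roots to lie outside the unit circle, i.e. |z| > 1 for every root.
Set 1 + (1.015) z + (-1.2) z^2 = 0, i.e. a z^2 + b z + c = 0 with a = -1.2, b = 1.015, c = 1.
Discriminant D = b^2 - 4ac = (1.015)^2 - 4*(-1.2)*1 = 1.030225 - (-4.8) = 5.830225.
D >= 0, so the roots are real: z = (-b +/- sqrt(D)) / (2a) = (-1.015 +/- 2.414586) / (-2.4).
  z_1 = (-1.015 + 2.414586) / (-2.4) = -0.5832,   |z_1| = 0.5832.
  z_2 = (-1.015 - 2.414586) / (-2.4) = 1.429,   |z_2| = 1.429.
Moduli of all roots: 0.5832, 1.4290.
All moduli strictly greater than 1? No.
Verdict: Not invertible.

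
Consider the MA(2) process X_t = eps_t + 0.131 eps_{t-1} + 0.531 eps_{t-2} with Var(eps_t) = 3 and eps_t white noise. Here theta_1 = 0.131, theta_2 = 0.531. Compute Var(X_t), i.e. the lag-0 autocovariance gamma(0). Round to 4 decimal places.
\gamma(0) = 3.8974

For an MA(q) process X_t = eps_t + sum_i theta_i eps_{t-i} with
Var(eps_t) = sigma^2, the variance is
  gamma(0) = sigma^2 * (1 + sum_i theta_i^2).
  sum_i theta_i^2 = (0.131)^2 + (0.531)^2 = 0.017161 + 0.281961 = 0.299122.
  gamma(0) = 3 * (1 + 0.299122) = 3 * 1.299122 = 3.897366, which rounds to 3.8974.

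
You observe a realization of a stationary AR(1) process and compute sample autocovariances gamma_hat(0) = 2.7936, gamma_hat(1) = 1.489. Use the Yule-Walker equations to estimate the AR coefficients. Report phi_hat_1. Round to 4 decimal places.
\hat\phi_{1} = 0.5330

The Yule-Walker equations for an AR(p) process read, in matrix form,
  Gamma_p phi = r_p,   with   (Gamma_p)_{ij} = gamma(|i - j|),
                       (r_p)_i = gamma(i),   i,j = 1..p.
Substitute the sample gammas (Toeplitz matrix and right-hand side of size 1):
  Gamma_p = [[2.7936]]
  r_p     = [1.489]
With p = 1 this is the single equation gamma(0) phi_1 = gamma(1):
  phi_hat_1 = gamma(1) / gamma(0) = 1.489 / 2.7936 = 0.5330.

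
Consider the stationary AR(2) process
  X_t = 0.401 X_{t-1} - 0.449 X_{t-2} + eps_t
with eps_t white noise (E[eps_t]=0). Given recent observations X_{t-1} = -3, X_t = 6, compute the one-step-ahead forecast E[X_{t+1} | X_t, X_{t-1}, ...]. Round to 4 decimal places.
E[X_{t+1} \mid \mathcal F_t] = 3.7530

For an AR(p) model X_t = c + sum_i phi_i X_{t-i} + eps_t, the
one-step-ahead conditional mean is
  E[X_{t+1} | X_t, ...] = c + sum_i phi_i X_{t+1-i}.
Substitute known values:
  E[X_{t+1} | ...] = (0.401) * (6) + (-0.449) * (-3)
                   = 3.7530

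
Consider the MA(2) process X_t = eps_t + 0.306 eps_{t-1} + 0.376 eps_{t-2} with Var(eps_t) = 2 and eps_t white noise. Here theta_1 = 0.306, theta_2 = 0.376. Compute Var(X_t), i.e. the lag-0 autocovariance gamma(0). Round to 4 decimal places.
\gamma(0) = 2.4700

For an MA(q) process X_t = eps_t + sum_i theta_i eps_{t-i} with
Var(eps_t) = sigma^2, the variance is
  gamma(0) = sigma^2 * (1 + sum_i theta_i^2).
  sum_i theta_i^2 = (0.306)^2 + (0.376)^2 = 0.093636 + 0.141376 = 0.235012.
  gamma(0) = 2 * (1 + 0.235012) = 2 * 1.235012 = 2.470024, which rounds to 2.4700.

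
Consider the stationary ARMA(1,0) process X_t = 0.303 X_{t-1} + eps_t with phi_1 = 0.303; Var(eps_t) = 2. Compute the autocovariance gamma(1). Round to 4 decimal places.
\gamma(1) = 0.6673

Multiply the model equation by X_{t-k} and take expectations. With theta_0 = psi_0 = 1 and psi_j the MA(infinity) weights, this gives
  gamma(k) - sum_i phi_i gamma(k-i) = c_k,
  c_k = sigma^2 * sum_{j=k..q} theta_j psi_{j-k}   (c_k = 0 for k > q),
using gamma(-m) = gamma(m).
Pure AR (q = 0): c_0 = sigma^2 = 2, c_k = 0 for k >= 1.
Equations for k = 0 and k = 1 (AR order 1):
  gamma(0) = phi_1 gamma(1) + c_0
  gamma(1) = phi_1 gamma(0) + c_1
Substituting the second into the first: gamma(0) (1 - phi_1^2) = c_0 + phi_1 c_1, so
  gamma(0) = c_0 / (1 - phi_1^2) = 2 / (1 - (0.303)^2) = 2 / 0.908191 = 2.20218.
  gamma(1) = phi_1 gamma(0) = (0.303)(2.20218) = 0.667261.
Therefore gamma(1) = 0.6673 (to 4 decimal places).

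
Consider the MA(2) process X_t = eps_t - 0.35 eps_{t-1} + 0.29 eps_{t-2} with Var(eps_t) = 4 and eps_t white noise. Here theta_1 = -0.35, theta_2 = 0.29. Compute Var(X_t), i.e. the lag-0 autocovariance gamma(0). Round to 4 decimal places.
\gamma(0) = 4.8264

For an MA(q) process X_t = eps_t + sum_i theta_i eps_{t-i} with
Var(eps_t) = sigma^2, the variance is
  gamma(0) = sigma^2 * (1 + sum_i theta_i^2).
  sum_i theta_i^2 = (-0.35)^2 + (0.29)^2 = 0.1225 + 0.0841 = 0.2066.
  gamma(0) = 4 * (1 + 0.2066) = 4 * 1.2066 = 4.8264.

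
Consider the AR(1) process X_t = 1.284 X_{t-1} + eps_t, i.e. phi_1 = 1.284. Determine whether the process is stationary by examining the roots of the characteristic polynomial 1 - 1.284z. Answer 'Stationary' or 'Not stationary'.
\text{Not stationary}

The AR(p) characteristic polynomial is P(z) = 1 - 1.284z.
Stationarity requires all roots to lie outside the unit circle, i.e. |z| > 1 for every root.
This is linear in z: 1 + (-1.284) z = 0  =>  z = -1/(-1.284) = 0.778816,  |z| = 0.778816.
Moduli of all roots: 0.7788.
All moduli strictly greater than 1? No.
Verdict: Not stationary.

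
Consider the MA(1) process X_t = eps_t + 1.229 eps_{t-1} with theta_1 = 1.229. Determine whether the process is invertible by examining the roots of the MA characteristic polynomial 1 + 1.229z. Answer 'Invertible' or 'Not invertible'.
\text{Not invertible}

The MA(q) characteristic polynomial is P(z) = 1 + 1.229z.
Invertibility requires all roots to lie outside the unit circle, i.e. |z| > 1 for every root.
This is linear in z: 1 + (1.229) z = 0  =>  z = -1/(1.229) = -0.81367,  |z| = 0.81367.
Moduli of all roots: 0.8137.
All moduli strictly greater than 1? No.
Verdict: Not invertible.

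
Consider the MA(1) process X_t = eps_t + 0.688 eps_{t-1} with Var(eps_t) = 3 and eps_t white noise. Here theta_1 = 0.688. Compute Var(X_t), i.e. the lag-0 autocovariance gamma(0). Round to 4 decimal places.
\gamma(0) = 4.4200

For an MA(q) process X_t = eps_t + sum_i theta_i eps_{t-i} with
Var(eps_t) = sigma^2, the variance is
  gamma(0) = sigma^2 * (1 + sum_i theta_i^2).
  sum_i theta_i^2 = (0.688)^2 = 0.473344.
  gamma(0) = 3 * (1 + 0.473344) = 3 * 1.473344 = 4.420032, which rounds to 4.4200.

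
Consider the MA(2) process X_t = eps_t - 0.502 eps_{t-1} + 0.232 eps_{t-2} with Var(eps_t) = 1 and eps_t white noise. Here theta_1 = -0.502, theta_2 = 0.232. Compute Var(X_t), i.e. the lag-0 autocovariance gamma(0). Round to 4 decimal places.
\gamma(0) = 1.3058

For an MA(q) process X_t = eps_t + sum_i theta_i eps_{t-i} with
Var(eps_t) = sigma^2, the variance is
  gamma(0) = sigma^2 * (1 + sum_i theta_i^2).
  sum_i theta_i^2 = (-0.502)^2 + (0.232)^2 = 0.252004 + 0.053824 = 0.305828.
  gamma(0) = 1 * (1 + 0.305828) = 1 * 1.305828 = 1.305828, which rounds to 1.3058.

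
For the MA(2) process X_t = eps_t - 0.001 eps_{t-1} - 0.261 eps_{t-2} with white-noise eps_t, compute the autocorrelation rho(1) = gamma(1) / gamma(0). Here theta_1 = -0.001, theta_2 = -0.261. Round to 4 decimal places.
\rho(1) = -0.0007

For an MA(q) process with theta_0 = 1, the autocovariance is
  gamma(k) = sigma^2 * sum_{i=0..q-k} theta_i * theta_{i+k},
and rho(k) = gamma(k) / gamma(0). Sigma^2 cancels.
  numerator   = (1)*(-0.001) + (-0.001)*(-0.261) = -0.000739.
  denominator = (1)^2 + (-0.001)^2 + (-0.261)^2 = 1.068122.
  rho(1) = -0.000739 / 1.068122 = -0.0007.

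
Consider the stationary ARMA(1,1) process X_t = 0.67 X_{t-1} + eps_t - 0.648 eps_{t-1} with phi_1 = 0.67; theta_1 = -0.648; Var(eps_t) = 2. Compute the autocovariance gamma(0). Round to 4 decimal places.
\gamma(0) = 2.0018

Multiply the model equation by X_{t-k} and take expectations. With theta_0 = psi_0 = 1 and psi_j the MA(infinity) weights, this gives
  gamma(k) - sum_i phi_i gamma(k-i) = c_k,
  c_k = sigma^2 * sum_{j=k..q} theta_j psi_{j-k}   (c_k = 0 for k > q),
using gamma(-m) = gamma(m).
psi-weights needed (psi_j = theta_j + sum_i phi_i psi_{j-i}):
  psi_1 = theta_1 + phi_1 = -0.648 + (0.67) = 0.022
Right-hand sides:
  c_0 = sigma^2 (1 + theta_1 psi_1) = 2 * (1 + (-0.648)(0.022)) = 2 * 0.985744 = 1.971488
  c_1 = sigma^2 theta_1 = 2 * (-0.648) = -1.296
  c_2 = 0
Equations for k = 0 and k = 1 (AR order 1):
  gamma(0) = phi_1 gamma(1) + c_0
  gamma(1) = phi_1 gamma(0) + c_1
Substituting the second into the first: gamma(0) (1 - phi_1^2) = c_0 + phi_1 c_1, so
  gamma(0) = (c_0 + phi_1 c_1) / (1 - phi_1^2) = (1.971488 + (0.67)(-1.296)) / (1 - (0.67)^2) = 1.103168 / 0.5511 = 2.001756.
Therefore gamma(0) = 2.0018 (to 4 decimal places).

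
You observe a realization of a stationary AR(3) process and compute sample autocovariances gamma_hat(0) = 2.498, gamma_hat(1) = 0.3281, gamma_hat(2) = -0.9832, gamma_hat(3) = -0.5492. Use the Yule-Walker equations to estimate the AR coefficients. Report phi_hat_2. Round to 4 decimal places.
\hat\phi_{2} = -0.3970

The Yule-Walker equations for an AR(p) process read, in matrix form,
  Gamma_p phi = r_p,   with   (Gamma_p)_{ij} = gamma(|i - j|),
                       (r_p)_i = gamma(i),   i,j = 1..p.
Substitute the sample gammas (Toeplitz matrix and right-hand side of size 3):
  Gamma_p = [[2.498, 0.3281, -0.9832], [0.3281, 2.498, 0.3281], [-0.9832, 0.3281, 2.498]]
  r_p     = [0.3281, -0.9832, -0.5492]
Written out (R1..R3):
  (R1) 2.498 phi_1 + 0.3281 phi_2 - 0.9832 phi_3 = 0.3281
  (R2) 0.3281 phi_1 + 2.498 phi_2 + 0.3281 phi_3 = -0.9832
  (R3) -0.9832 phi_1 + 0.3281 phi_2 + 2.498 phi_3 = -0.5492
Gaussian elimination:
  R2 <- R2 - (0.3281/2.498) R1 = R2 - (0.131345) R1:  2.454906 phi_2 + 0.457238 phi_3 = -1.026294
  R3 <- R3 - (-0.9832/2.498) R1 = R3 - (-0.393595) R1:  0.457238 phi_2 + 2.111018 phi_3 = -0.420062
  R3 <- R3 - (0.457238/2.454906) R2 = R3 - (0.186255) R2:  2.025855 phi_3 = -0.228909
Back-substitution:
  phi_hat_3 = -0.228909 / 2.025855 = -0.112994
  phi_hat_2 = (-1.026294 - (0.457238)(-0.112994)) / 2.454906 = -0.397013
  phi_hat_1 = (0.3281 - (0.3281)(-0.397013) - (-0.9832)(-0.112994)) / 2.498 = 0.139017
So phi_hat = [0.1390, -0.3970, -0.1130].
Therefore phi_hat_2 = -0.3970.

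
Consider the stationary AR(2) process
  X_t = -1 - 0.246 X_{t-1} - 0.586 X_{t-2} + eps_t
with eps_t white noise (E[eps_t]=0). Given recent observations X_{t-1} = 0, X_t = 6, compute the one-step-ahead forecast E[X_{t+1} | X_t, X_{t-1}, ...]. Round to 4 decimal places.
E[X_{t+1} \mid \mathcal F_t] = -2.4760

For an AR(p) model X_t = c + sum_i phi_i X_{t-i} + eps_t, the
one-step-ahead conditional mean is
  E[X_{t+1} | X_t, ...] = c + sum_i phi_i X_{t+1-i}.
Substitute known values:
  E[X_{t+1} | ...] = -1 + (-0.246) * (6) + (-0.586) * (0)
                   = -2.4760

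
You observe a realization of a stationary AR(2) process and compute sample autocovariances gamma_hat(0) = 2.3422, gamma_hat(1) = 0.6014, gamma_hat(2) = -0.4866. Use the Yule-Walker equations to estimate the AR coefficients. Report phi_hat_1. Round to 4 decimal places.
\hat\phi_{1} = 0.3320

The Yule-Walker equations for an AR(p) process read, in matrix form,
  Gamma_p phi = r_p,   with   (Gamma_p)_{ij} = gamma(|i - j|),
                       (r_p)_i = gamma(i),   i,j = 1..p.
Substitute the sample gammas (Toeplitz matrix and right-hand side of size 2):
  Gamma_p = [[2.3422, 0.6014], [0.6014, 2.3422]]
  r_p     = [0.6014, -0.4866]
Written out:
  2.3422 phi_1 + 0.6014 phi_2 = 0.6014
  0.6014 phi_1 + 2.3422 phi_2 = -0.4866
Solve by Cramer's rule:
  det = gamma(0)^2 - gamma(1)^2 = (2.3422)^2 - (0.6014)^2 = 5.48590084 - 0.36168196 = 5.12421888
  phi_hat_1 = [gamma(1) gamma(0) - gamma(1) gamma(2)] / det = [(0.6014)(2.3422) - (0.6014)(-0.4866)] / 5.12421888 = 1.70124032 / 5.12421888 = 0.332
  phi_hat_2 = [gamma(0) gamma(2) - gamma(1)^2] / det = [(2.3422)(-0.4866) - (0.6014)^2] / 5.12421888 = -1.50139648 / 5.12421888 = -0.293
So phi_hat = [0.3320, -0.2930].
Therefore phi_hat_1 = 0.3320.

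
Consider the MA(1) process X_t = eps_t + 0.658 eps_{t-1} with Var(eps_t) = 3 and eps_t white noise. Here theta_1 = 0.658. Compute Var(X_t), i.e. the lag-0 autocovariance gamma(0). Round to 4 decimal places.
\gamma(0) = 4.2989

For an MA(q) process X_t = eps_t + sum_i theta_i eps_{t-i} with
Var(eps_t) = sigma^2, the variance is
  gamma(0) = sigma^2 * (1 + sum_i theta_i^2).
  sum_i theta_i^2 = (0.658)^2 = 0.432964.
  gamma(0) = 3 * (1 + 0.432964) = 3 * 1.432964 = 4.298892, which rounds to 4.2989.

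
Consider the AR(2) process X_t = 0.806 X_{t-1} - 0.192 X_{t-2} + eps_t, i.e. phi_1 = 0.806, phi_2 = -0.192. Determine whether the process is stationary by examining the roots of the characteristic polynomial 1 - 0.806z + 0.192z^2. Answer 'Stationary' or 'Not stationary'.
\text{Stationary}

The AR(p) characteristic polynomial is P(z) = 1 - 0.806z + 0.192z^2.
Stationarity requires all roots to lie outside the unit circle, i.e. |z| > 1 for every root.
Set 1 + (-0.806) z + (0.192) z^2 = 0, i.e. a z^2 + b z + c = 0 with a = 0.192, b = -0.806, c = 1.
Discriminant D = b^2 - 4ac = (-0.806)^2 - 4*(0.192)*1 = 0.649636 - (0.768) = -0.118364.
D < 0, so the roots are the complex-conjugate pair z = (-b +/- i sqrt(-D)) / (2a) = 2.099 +/- 0.8959i.
For a conjugate pair |z|^2 = z * conj(z) = (product of roots) = c/a = 1/(0.192) = 5.208333, so |z| = sqrt(5.208333) = 2.2822 for both roots.
Moduli of all roots: 2.2822, 2.2822.
All moduli strictly greater than 1? Yes.
Verdict: Stationary.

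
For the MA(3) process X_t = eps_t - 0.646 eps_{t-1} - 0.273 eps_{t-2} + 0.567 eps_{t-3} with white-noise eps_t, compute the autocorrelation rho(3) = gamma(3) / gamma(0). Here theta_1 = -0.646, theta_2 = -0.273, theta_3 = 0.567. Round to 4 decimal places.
\rho(3) = 0.3127

For an MA(q) process with theta_0 = 1, the autocovariance is
  gamma(k) = sigma^2 * sum_{i=0..q-k} theta_i * theta_{i+k},
and rho(k) = gamma(k) / gamma(0). Sigma^2 cancels.
  numerator   = (1)*(0.567) = 0.567.
  denominator = (1)^2 + (-0.646)^2 + (-0.273)^2 + (0.567)^2 = 1.813334.
  rho(3) = 0.567 / 1.813334 = 0.3127.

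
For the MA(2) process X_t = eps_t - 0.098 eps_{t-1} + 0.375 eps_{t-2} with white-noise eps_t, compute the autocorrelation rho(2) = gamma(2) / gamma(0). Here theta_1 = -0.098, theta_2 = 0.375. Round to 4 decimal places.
\rho(2) = 0.3260

For an MA(q) process with theta_0 = 1, the autocovariance is
  gamma(k) = sigma^2 * sum_{i=0..q-k} theta_i * theta_{i+k},
and rho(k) = gamma(k) / gamma(0). Sigma^2 cancels.
  numerator   = (1)*(0.375) = 0.375.
  denominator = (1)^2 + (-0.098)^2 + (0.375)^2 = 1.150229.
  rho(2) = 0.375 / 1.150229 = 0.3260.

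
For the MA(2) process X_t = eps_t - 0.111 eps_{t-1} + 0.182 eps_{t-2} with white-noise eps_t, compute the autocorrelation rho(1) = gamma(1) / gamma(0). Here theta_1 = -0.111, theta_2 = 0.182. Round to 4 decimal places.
\rho(1) = -0.1255

For an MA(q) process with theta_0 = 1, the autocovariance is
  gamma(k) = sigma^2 * sum_{i=0..q-k} theta_i * theta_{i+k},
and rho(k) = gamma(k) / gamma(0). Sigma^2 cancels.
  numerator   = (1)*(-0.111) + (-0.111)*(0.182) = -0.131202.
  denominator = (1)^2 + (-0.111)^2 + (0.182)^2 = 1.045445.
  rho(1) = -0.131202 / 1.045445 = -0.1255.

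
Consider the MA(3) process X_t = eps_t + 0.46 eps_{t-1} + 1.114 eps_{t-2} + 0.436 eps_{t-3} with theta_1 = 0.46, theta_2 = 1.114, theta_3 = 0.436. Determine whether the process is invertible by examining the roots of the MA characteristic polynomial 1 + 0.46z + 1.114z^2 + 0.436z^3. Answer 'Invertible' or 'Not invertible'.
\text{Not invertible}

The MA(q) characteristic polynomial is P(z) = 1 + 0.46z + 1.114z^2 + 0.436z^3.
Invertibility requires all roots to lie outside the unit circle, i.e. |z| > 1 for every root.
Degree 3: look for a simple real root z0 first, then factor out (1 - z/z0) and solve the remaining quadratic.
Testing z0 = -2.5: P(-2.5) = 1 + (0.46)(-2.5) + (1.114)(-2.5)^2 + (0.436)(-2.5)^3
  = 1 + (-1.15) + (6.9625) + (-6.8125) = 0.  So z_0 = -2.5 is a root, |z_0| = 2.5.
Divide out the factor (1 + 0.4 z) = (1 - z/z0) (since 1/z0 = -0.4):
  P(z) = (1 + 0.4 z)(1 + (0.06) z + (1.09) z^2)
  [check: z-coef 0.06 - (-0.4) = 0.46; z^2-coef 1.09 - (-0.4)(0.06) = 1.114; z^3-coef -(-0.4)(1.09) = 0.436.]
Remaining roots from the quadratic factor 1 + (0.06) z + (1.09) z^2:
  Set 1 + (0.06) z + (1.09) z^2 = 0, i.e. a z^2 + b z + c = 0 with a = 1.09, b = 0.06, c = 1.
  Discriminant D = b^2 - 4ac = (0.06)^2 - 4*(1.09)*1 = 0.0036 - (4.36) = -4.3564.
  D < 0, so the roots are the complex-conjugate pair z = (-b +/- i sqrt(-D)) / (2a) = -0.0275 +/- 0.9574i.
  For a conjugate pair |z|^2 = z * conj(z) = (product of roots) = c/a = 1/(1.09) = 0.917431, so |z| = sqrt(0.917431) = 0.9578 for both roots.
Moduli of all roots: 2.5000, 0.9578, 0.9578.
All moduli strictly greater than 1? No.
Verdict: Not invertible.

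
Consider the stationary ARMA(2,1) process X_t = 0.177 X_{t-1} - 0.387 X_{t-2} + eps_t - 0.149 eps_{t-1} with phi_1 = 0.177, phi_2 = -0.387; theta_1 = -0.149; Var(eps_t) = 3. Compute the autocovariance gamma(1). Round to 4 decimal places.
\gamma(1) = 0.1282

Multiply the model equation by X_{t-k} and take expectations. With theta_0 = psi_0 = 1 and psi_j the MA(infinity) weights, this gives
  gamma(k) - sum_i phi_i gamma(k-i) = c_k,
  c_k = sigma^2 * sum_{j=k..q} theta_j psi_{j-k}   (c_k = 0 for k > q),
using gamma(-m) = gamma(m).
psi-weights needed (psi_j = theta_j + sum_i phi_i psi_{j-i}):
  psi_1 = theta_1 + phi_1 = -0.149 + (0.177) = 0.028
Right-hand sides:
  c_0 = sigma^2 (1 + theta_1 psi_1) = 3 * (1 + (-0.149)(0.028)) = 3 * 0.995828 = 2.987484
  c_1 = sigma^2 theta_1 = 3 * (-0.149) = -0.447
  c_2 = 0
Equations for k = 0, 1, 2 (AR order 2, c_2 = 0):
  (E0) gamma(0) = phi_1 gamma(1) + phi_2 gamma(2) + c_0
  (E1) gamma(1) = phi_1 gamma(0) + phi_2 gamma(1) + c_1
  (E2) gamma(2) = phi_1 gamma(1) + phi_2 gamma(0)
From (E1): gamma(1) = A gamma(0) + B with
  A = phi_1 / (1 - phi_2) = 0.177 / 1.387 = 0.127614,   B = c_1 / (1 - phi_2) = -0.447 / 1.387 = -0.322278.
Insert (E2) into (E0): gamma(0) (1 - phi_2^2) = phi_1 (1 + phi_2) gamma(1) + c_0.
  phi_1 (1 + phi_2) = (0.177)(0.613) = 0.108501,   1 - phi_2^2 = 0.850231.
Replace gamma(1) by A gamma(0) + B and collect gamma(0):
  gamma(0) [0.850231 - (0.108501)(0.127614)] = (0.108501)(-0.322278) + 2.987484
  gamma(0) * 0.836385 = 2.952516
  gamma(0) = 2.952516 / 0.836385 = 3.530093.
  gamma(1) = A gamma(0) + B = (0.127614)(3.530093) + (-0.322278) = 0.128209.
Therefore gamma(1) = 0.1282 (to 4 decimal places).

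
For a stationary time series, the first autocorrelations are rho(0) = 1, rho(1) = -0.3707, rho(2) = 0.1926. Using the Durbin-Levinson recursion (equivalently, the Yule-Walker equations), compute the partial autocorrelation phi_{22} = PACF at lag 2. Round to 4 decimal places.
\phi_{22} = 0.0640

The PACF at lag k is phi_{kk}, the last component of the solution
to the Yule-Walker system G_k phi = r_k where
  (G_k)_{ij} = rho(|i - j|), (r_k)_i = rho(i), i,j = 1..k.
Equivalently, Durbin-Levinson gives phi_{kk} iteratively:
  phi_{11} = rho(1)
  phi_{kk} = [rho(k) - sum_{j=1..k-1} phi_{k-1,j} rho(k-j)]
            / [1 - sum_{j=1..k-1} phi_{k-1,j} rho(j)],
  phi_{k,j} = phi_{k-1,j} - phi_{kk} phi_{k-1,k-j},  j = 1..k-1.
Step k = 1:
  phi_11 = rho(1) = -0.3707.
Step k = 2:
  phi_22 = [rho(2) - phi_11 rho(1)] / [1 - phi_11 rho(1)] = [0.1926 - (-0.3707)(-0.3707)] / [1 - (-0.3707)(-0.3707)]
         = 0.05518151 / 0.86258151 = 0.064.
Therefore phi_{22} = 0.0640.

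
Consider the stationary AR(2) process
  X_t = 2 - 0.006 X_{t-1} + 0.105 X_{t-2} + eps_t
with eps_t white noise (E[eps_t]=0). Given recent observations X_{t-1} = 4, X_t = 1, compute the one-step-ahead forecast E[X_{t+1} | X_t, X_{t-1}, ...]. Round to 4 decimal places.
E[X_{t+1} \mid \mathcal F_t] = 2.4140

For an AR(p) model X_t = c + sum_i phi_i X_{t-i} + eps_t, the
one-step-ahead conditional mean is
  E[X_{t+1} | X_t, ...] = c + sum_i phi_i X_{t+1-i}.
Substitute known values:
  E[X_{t+1} | ...] = 2 + (-0.006) * (1) + (0.105) * (4)
                   = 2.4140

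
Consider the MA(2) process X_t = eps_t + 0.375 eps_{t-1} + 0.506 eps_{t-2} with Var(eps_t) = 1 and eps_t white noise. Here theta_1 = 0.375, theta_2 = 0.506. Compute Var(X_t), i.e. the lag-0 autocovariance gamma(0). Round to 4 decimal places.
\gamma(0) = 1.3967

For an MA(q) process X_t = eps_t + sum_i theta_i eps_{t-i} with
Var(eps_t) = sigma^2, the variance is
  gamma(0) = sigma^2 * (1 + sum_i theta_i^2).
  sum_i theta_i^2 = (0.375)^2 + (0.506)^2 = 0.140625 + 0.256036 = 0.396661.
  gamma(0) = 1 * (1 + 0.396661) = 1 * 1.396661 = 1.396661, which rounds to 1.3967.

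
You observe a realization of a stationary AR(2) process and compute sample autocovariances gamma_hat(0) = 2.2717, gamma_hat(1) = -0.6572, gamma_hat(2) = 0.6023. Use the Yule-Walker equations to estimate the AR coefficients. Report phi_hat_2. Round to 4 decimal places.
\hat\phi_{2} = 0.1980

The Yule-Walker equations for an AR(p) process read, in matrix form,
  Gamma_p phi = r_p,   with   (Gamma_p)_{ij} = gamma(|i - j|),
                       (r_p)_i = gamma(i),   i,j = 1..p.
Substitute the sample gammas (Toeplitz matrix and right-hand side of size 2):
  Gamma_p = [[2.2717, -0.6572], [-0.6572, 2.2717]]
  r_p     = [-0.6572, 0.6023]
Written out:
  2.2717 phi_1 - 0.6572 phi_2 = -0.6572
  -0.6572 phi_1 + 2.2717 phi_2 = 0.6023
Solve by Cramer's rule:
  det = gamma(0)^2 - gamma(1)^2 = (2.2717)^2 - (-0.6572)^2 = 5.16062089 - 0.43191184 = 4.72870905
  phi_hat_1 = [gamma(1) gamma(0) - gamma(1) gamma(2)] / det = [(-0.6572)(2.2717) - (-0.6572)(0.6023)] / 4.72870905 = -1.09712968 / 4.72870905 = -0.232
  phi_hat_2 = [gamma(0) gamma(2) - gamma(1)^2] / det = [(2.2717)(0.6023) - (-0.6572)^2] / 4.72870905 = 0.93633307 / 4.72870905 = 0.198
So phi_hat = [-0.2320, 0.1980].
Therefore phi_hat_2 = 0.1980.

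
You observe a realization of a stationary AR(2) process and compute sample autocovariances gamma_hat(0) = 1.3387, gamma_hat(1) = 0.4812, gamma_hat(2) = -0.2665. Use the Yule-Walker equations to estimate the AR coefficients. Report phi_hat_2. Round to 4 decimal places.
\hat\phi_{2} = -0.3770

The Yule-Walker equations for an AR(p) process read, in matrix form,
  Gamma_p phi = r_p,   with   (Gamma_p)_{ij} = gamma(|i - j|),
                       (r_p)_i = gamma(i),   i,j = 1..p.
Substitute the sample gammas (Toeplitz matrix and right-hand side of size 2):
  Gamma_p = [[1.3387, 0.4812], [0.4812, 1.3387]]
  r_p     = [0.4812, -0.2665]
Written out:
  1.3387 phi_1 + 0.4812 phi_2 = 0.4812
  0.4812 phi_1 + 1.3387 phi_2 = -0.2665
Solve by Cramer's rule:
  det = gamma(0)^2 - gamma(1)^2 = (1.3387)^2 - (0.4812)^2 = 1.79211769 - 0.23155344 = 1.56056425
  phi_hat_1 = [gamma(1) gamma(0) - gamma(1) gamma(2)] / det = [(0.4812)(1.3387) - (0.4812)(-0.2665)] / 1.56056425 = 0.77242224 / 1.56056425 = 0.495
  phi_hat_2 = [gamma(0) gamma(2) - gamma(1)^2] / det = [(1.3387)(-0.2665) - (0.4812)^2] / 1.56056425 = -0.58831699 / 1.56056425 = -0.377
So phi_hat = [0.4950, -0.3770].
Therefore phi_hat_2 = -0.3770.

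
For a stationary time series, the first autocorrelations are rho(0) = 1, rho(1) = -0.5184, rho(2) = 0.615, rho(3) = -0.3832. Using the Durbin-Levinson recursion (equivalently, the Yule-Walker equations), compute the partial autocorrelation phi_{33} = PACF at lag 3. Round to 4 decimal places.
\phi_{33} = 0.0531

The PACF at lag k is phi_{kk}, the last component of the solution
to the Yule-Walker system G_k phi = r_k where
  (G_k)_{ij} = rho(|i - j|), (r_k)_i = rho(i), i,j = 1..k.
Equivalently, Durbin-Levinson gives phi_{kk} iteratively:
  phi_{11} = rho(1)
  phi_{kk} = [rho(k) - sum_{j=1..k-1} phi_{k-1,j} rho(k-j)]
            / [1 - sum_{j=1..k-1} phi_{k-1,j} rho(j)],
  phi_{k,j} = phi_{k-1,j} - phi_{kk} phi_{k-1,k-j},  j = 1..k-1.
Step k = 1:
  phi_11 = rho(1) = -0.5184.
Step k = 2:
  phi_22 = [rho(2) - phi_11 rho(1)] / [1 - phi_11 rho(1)] = [0.615 - (-0.5184)(-0.5184)] / [1 - (-0.5184)(-0.5184)]
         = 0.34626144 / 0.73126144 = 0.473513.
  Update: phi_21 = phi_11 - phi_22 phi_11 = -0.5184 - (0.473513)(-0.5184) = -0.272931.
Step k = 3:
  phi_33 = [rho(3) - phi_21 rho(2) - phi_22 rho(1)] / [1 - phi_21 rho(1) - phi_22 rho(2)]
    numerator   = -0.3832 - (-0.272931)(0.615) - (0.473513)(-0.5184) = 0.03012152
    denominator = 1 - (-0.272931)(-0.5184) - (0.473513)(0.615) = 0.56730232
  phi_33 = 0.03012152 / 0.56730232 = 0.0531.
Therefore phi_{33} = 0.0531.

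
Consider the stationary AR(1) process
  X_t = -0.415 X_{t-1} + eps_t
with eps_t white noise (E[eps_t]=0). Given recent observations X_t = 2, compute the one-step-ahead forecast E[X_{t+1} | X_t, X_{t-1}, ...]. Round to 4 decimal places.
E[X_{t+1} \mid \mathcal F_t] = -0.8300

For an AR(p) model X_t = c + sum_i phi_i X_{t-i} + eps_t, the
one-step-ahead conditional mean is
  E[X_{t+1} | X_t, ...] = c + sum_i phi_i X_{t+1-i}.
Substitute known values:
  E[X_{t+1} | ...] = (-0.415) * (2)
                   = -0.8300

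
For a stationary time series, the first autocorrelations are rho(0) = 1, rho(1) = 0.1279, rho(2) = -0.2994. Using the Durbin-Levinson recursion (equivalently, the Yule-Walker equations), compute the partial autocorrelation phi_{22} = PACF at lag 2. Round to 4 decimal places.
\phi_{22} = -0.3210

The PACF at lag k is phi_{kk}, the last component of the solution
to the Yule-Walker system G_k phi = r_k where
  (G_k)_{ij} = rho(|i - j|), (r_k)_i = rho(i), i,j = 1..k.
Equivalently, Durbin-Levinson gives phi_{kk} iteratively:
  phi_{11} = rho(1)
  phi_{kk} = [rho(k) - sum_{j=1..k-1} phi_{k-1,j} rho(k-j)]
            / [1 - sum_{j=1..k-1} phi_{k-1,j} rho(j)],
  phi_{k,j} = phi_{k-1,j} - phi_{kk} phi_{k-1,k-j},  j = 1..k-1.
Step k = 1:
  phi_11 = rho(1) = 0.1279.
Step k = 2:
  phi_22 = [rho(2) - phi_11 rho(1)] / [1 - phi_11 rho(1)] = [-0.2994 - (0.1279)(0.1279)] / [1 - (0.1279)(0.1279)]
         = -0.31575841 / 0.98364159 = -0.321.
Therefore phi_{22} = -0.3210.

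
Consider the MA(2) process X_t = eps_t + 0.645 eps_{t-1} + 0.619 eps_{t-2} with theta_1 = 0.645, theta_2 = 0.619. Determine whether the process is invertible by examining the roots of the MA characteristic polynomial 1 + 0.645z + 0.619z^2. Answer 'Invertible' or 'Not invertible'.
\text{Invertible}

The MA(q) characteristic polynomial is P(z) = 1 + 0.645z + 0.619z^2.
Invertibility requires all roots to lie outside the unit circle, i.e. |z| > 1 for every root.
Set 1 + (0.645) z + (0.619) z^2 = 0, i.e. a z^2 + b z + c = 0 with a = 0.619, b = 0.645, c = 1.
Discriminant D = b^2 - 4ac = (0.645)^2 - 4*(0.619)*1 = 0.416025 - (2.476) = -2.059975.
D < 0, so the roots are the complex-conjugate pair z = (-b +/- i sqrt(-D)) / (2a) = -0.521 +/- 1.1593i.
For a conjugate pair |z|^2 = z * conj(z) = (product of roots) = c/a = 1/(0.619) = 1.615509, so |z| = sqrt(1.615509) = 1.271 for both roots.
Moduli of all roots: 1.2710, 1.2710.
All moduli strictly greater than 1? Yes.
Verdict: Invertible.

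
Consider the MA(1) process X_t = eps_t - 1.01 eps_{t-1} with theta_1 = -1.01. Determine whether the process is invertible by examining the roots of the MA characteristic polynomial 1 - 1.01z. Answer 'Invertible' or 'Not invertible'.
\text{Not invertible}

The MA(q) characteristic polynomial is P(z) = 1 - 1.01z.
Invertibility requires all roots to lie outside the unit circle, i.e. |z| > 1 for every root.
This is linear in z: 1 + (-1.01) z = 0  =>  z = -1/(-1.01) = 0.990099,  |z| = 0.990099.
Moduli of all roots: 0.9901.
All moduli strictly greater than 1? No.
Verdict: Not invertible.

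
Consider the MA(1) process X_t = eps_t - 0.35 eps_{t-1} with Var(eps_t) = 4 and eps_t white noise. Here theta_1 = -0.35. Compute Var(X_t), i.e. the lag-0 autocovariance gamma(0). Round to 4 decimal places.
\gamma(0) = 4.4900

For an MA(q) process X_t = eps_t + sum_i theta_i eps_{t-i} with
Var(eps_t) = sigma^2, the variance is
  gamma(0) = sigma^2 * (1 + sum_i theta_i^2).
  sum_i theta_i^2 = (-0.35)^2 = 0.1225.
  gamma(0) = 4 * (1 + 0.1225) = 4 * 1.1225 = 4.49, which rounds to 4.4900.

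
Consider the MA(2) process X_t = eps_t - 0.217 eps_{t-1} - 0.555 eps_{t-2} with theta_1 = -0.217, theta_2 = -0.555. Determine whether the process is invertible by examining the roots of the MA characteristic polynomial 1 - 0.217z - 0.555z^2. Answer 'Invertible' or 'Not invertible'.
\text{Invertible}

The MA(q) characteristic polynomial is P(z) = 1 - 0.217z - 0.555z^2.
Invertibility requires all roots to lie outside the unit circle, i.e. |z| > 1 for every root.
Set 1 + (-0.217) z + (-0.555) z^2 = 0, i.e. a z^2 + b z + c = 0 with a = -0.555, b = -0.217, c = 1.
Discriminant D = b^2 - 4ac = (-0.217)^2 - 4*(-0.555)*1 = 0.047089 - (-2.22) = 2.267089.
D >= 0, so the roots are real: z = (-b +/- sqrt(D)) / (2a) = (0.217 +/- 1.505686) / (-1.11).
  z_1 = (0.217 + 1.505686) / (-1.11) = -1.552,   |z_1| = 1.552.
  z_2 = (0.217 - 1.505686) / (-1.11) = 1.161,   |z_2| = 1.161.
Moduli of all roots: 1.5520, 1.1610.
All moduli strictly greater than 1? Yes.
Verdict: Invertible.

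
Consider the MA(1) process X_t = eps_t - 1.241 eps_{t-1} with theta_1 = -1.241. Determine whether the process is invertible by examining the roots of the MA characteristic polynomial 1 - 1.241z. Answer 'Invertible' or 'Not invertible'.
\text{Not invertible}

The MA(q) characteristic polynomial is P(z) = 1 - 1.241z.
Invertibility requires all roots to lie outside the unit circle, i.e. |z| > 1 for every root.
This is linear in z: 1 + (-1.241) z = 0  =>  z = -1/(-1.241) = 0.805802,  |z| = 0.805802.
Moduli of all roots: 0.8058.
All moduli strictly greater than 1? No.
Verdict: Not invertible.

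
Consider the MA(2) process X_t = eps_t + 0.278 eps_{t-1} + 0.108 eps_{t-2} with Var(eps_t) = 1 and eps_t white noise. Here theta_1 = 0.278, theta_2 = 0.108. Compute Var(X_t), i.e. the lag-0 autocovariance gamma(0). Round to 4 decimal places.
\gamma(0) = 1.0889

For an MA(q) process X_t = eps_t + sum_i theta_i eps_{t-i} with
Var(eps_t) = sigma^2, the variance is
  gamma(0) = sigma^2 * (1 + sum_i theta_i^2).
  sum_i theta_i^2 = (0.278)^2 + (0.108)^2 = 0.077284 + 0.011664 = 0.088948.
  gamma(0) = 1 * (1 + 0.088948) = 1 * 1.088948 = 1.088948, which rounds to 1.0889.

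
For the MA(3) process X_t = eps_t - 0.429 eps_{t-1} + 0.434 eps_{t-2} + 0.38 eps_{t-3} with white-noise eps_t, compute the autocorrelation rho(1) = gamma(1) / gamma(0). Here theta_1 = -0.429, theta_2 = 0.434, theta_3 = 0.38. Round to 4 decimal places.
\rho(1) = -0.2969

For an MA(q) process with theta_0 = 1, the autocovariance is
  gamma(k) = sigma^2 * sum_{i=0..q-k} theta_i * theta_{i+k},
and rho(k) = gamma(k) / gamma(0). Sigma^2 cancels.
  numerator   = (1)*(-0.429) + (-0.429)*(0.434) + (0.434)*(0.38) = -0.450266.
  denominator = (1)^2 + (-0.429)^2 + (0.434)^2 + (0.38)^2 = 1.516797.
  rho(1) = -0.450266 / 1.516797 = -0.2969.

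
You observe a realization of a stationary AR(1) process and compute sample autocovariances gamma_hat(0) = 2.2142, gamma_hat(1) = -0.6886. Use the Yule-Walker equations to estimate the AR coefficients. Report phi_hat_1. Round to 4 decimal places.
\hat\phi_{1} = -0.3110

The Yule-Walker equations for an AR(p) process read, in matrix form,
  Gamma_p phi = r_p,   with   (Gamma_p)_{ij} = gamma(|i - j|),
                       (r_p)_i = gamma(i),   i,j = 1..p.
Substitute the sample gammas (Toeplitz matrix and right-hand side of size 1):
  Gamma_p = [[2.2142]]
  r_p     = [-0.6886]
With p = 1 this is the single equation gamma(0) phi_1 = gamma(1):
  phi_hat_1 = gamma(1) / gamma(0) = -0.6886 / 2.2142 = -0.3110.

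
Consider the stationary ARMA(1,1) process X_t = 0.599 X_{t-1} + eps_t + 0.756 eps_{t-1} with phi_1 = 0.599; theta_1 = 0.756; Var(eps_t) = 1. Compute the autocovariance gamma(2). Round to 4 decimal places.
\gamma(2) = 1.8390

Multiply the model equation by X_{t-k} and take expectations. With theta_0 = psi_0 = 1 and psi_j the MA(infinity) weights, this gives
  gamma(k) - sum_i phi_i gamma(k-i) = c_k,
  c_k = sigma^2 * sum_{j=k..q} theta_j psi_{j-k}   (c_k = 0 for k > q),
using gamma(-m) = gamma(m).
psi-weights needed (psi_j = theta_j + sum_i phi_i psi_{j-i}):
  psi_1 = theta_1 + phi_1 = 0.756 + (0.599) = 1.355
Right-hand sides:
  c_0 = sigma^2 (1 + theta_1 psi_1) = 1 * (1 + (0.756)(1.355)) = 1 * 2.02438 = 2.02438
  c_1 = sigma^2 theta_1 = 1 * (0.756) = 0.756
  c_2 = 0
Equations for k = 0 and k = 1 (AR order 1):
  gamma(0) = phi_1 gamma(1) + c_0
  gamma(1) = phi_1 gamma(0) + c_1
Substituting the second into the first: gamma(0) (1 - phi_1^2) = c_0 + phi_1 c_1, so
  gamma(0) = (c_0 + phi_1 c_1) / (1 - phi_1^2) = (2.02438 + (0.599)(0.756)) / (1 - (0.599)^2) = 2.477224 / 0.641199 = 3.863425.
  gamma(1) = phi_1 gamma(0) + c_1 = (0.599)(3.863425) + (0.756) = 3.070191.
For k = 2 (> q): gamma(2) = phi_1 gamma(1) = (0.599)(3.070191) = 1.839045.
Therefore gamma(2) = 1.8390 (to 4 decimal places).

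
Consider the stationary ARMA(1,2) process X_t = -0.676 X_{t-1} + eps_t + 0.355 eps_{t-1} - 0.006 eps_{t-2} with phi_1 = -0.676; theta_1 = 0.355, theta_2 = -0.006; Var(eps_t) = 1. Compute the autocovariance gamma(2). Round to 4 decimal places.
\gamma(2) = 0.2942

Multiply the model equation by X_{t-k} and take expectations. With theta_0 = psi_0 = 1 and psi_j the MA(infinity) weights, this gives
  gamma(k) - sum_i phi_i gamma(k-i) = c_k,
  c_k = sigma^2 * sum_{j=k..q} theta_j psi_{j-k}   (c_k = 0 for k > q),
using gamma(-m) = gamma(m).
psi-weights needed (psi_j = theta_j + sum_i phi_i psi_{j-i}):
  psi_1 = theta_1 + phi_1 = 0.355 + (-0.676) = -0.321
  psi_2 = theta_2 + phi_1 psi_1 = -0.006 + (-0.676)(-0.321) = 0.210996
Right-hand sides:
  c_0 = sigma^2 (1 + theta_1 psi_1 + theta_2 psi_2) = 1 * (1 + (0.355)(-0.321) + (-0.006)(0.210996)) = 1 * 0.884779 = 0.884779
  c_1 = sigma^2 (theta_1 + theta_2 psi_1) = 1 * (0.355 + (-0.006)(-0.321)) = 0.356926
  c_2 = sigma^2 theta_2 = 1 * (-0.006) = -0.006
Equations for k = 0 and k = 1 (AR order 1):
  gamma(0) = phi_1 gamma(1) + c_0
  gamma(1) = phi_1 gamma(0) + c_1
Substituting the second into the first: gamma(0) (1 - phi_1^2) = c_0 + phi_1 c_1, so
  gamma(0) = (c_0 + phi_1 c_1) / (1 - phi_1^2) = (0.884779 + (-0.676)(0.356926)) / (1 - (-0.676)^2) = 0.643497 / 0.543024 = 1.185025.
  gamma(1) = phi_1 gamma(0) + c_1 = (-0.676)(1.185025) + (0.356926) = -0.444151.
For k = 2: gamma(2) = phi_1 gamma(1) + c_2
  = (-0.676)(-0.444151) + (-0.006) = 0.294246.
Therefore gamma(2) = 0.2942 (to 4 decimal places).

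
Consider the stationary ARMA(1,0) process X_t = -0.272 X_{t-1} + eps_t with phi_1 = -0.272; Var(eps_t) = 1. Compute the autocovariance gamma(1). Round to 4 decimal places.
\gamma(1) = -0.2937

Multiply the model equation by X_{t-k} and take expectations. With theta_0 = psi_0 = 1 and psi_j the MA(infinity) weights, this gives
  gamma(k) - sum_i phi_i gamma(k-i) = c_k,
  c_k = sigma^2 * sum_{j=k..q} theta_j psi_{j-k}   (c_k = 0 for k > q),
using gamma(-m) = gamma(m).
Pure AR (q = 0): c_0 = sigma^2 = 1, c_k = 0 for k >= 1.
Equations for k = 0 and k = 1 (AR order 1):
  gamma(0) = phi_1 gamma(1) + c_0
  gamma(1) = phi_1 gamma(0) + c_1
Substituting the second into the first: gamma(0) (1 - phi_1^2) = c_0 + phi_1 c_1, so
  gamma(0) = c_0 / (1 - phi_1^2) = 1 / (1 - (-0.272)^2) = 1 / 0.926016 = 1.079895.
  gamma(1) = phi_1 gamma(0) = (-0.272)(1.079895) = -0.293731.
Therefore gamma(1) = -0.2937 (to 4 decimal places).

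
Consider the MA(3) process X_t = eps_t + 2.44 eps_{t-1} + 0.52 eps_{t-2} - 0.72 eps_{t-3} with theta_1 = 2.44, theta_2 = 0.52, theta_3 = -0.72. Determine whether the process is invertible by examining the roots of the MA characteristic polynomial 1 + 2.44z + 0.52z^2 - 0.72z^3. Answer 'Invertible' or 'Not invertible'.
\text{Not invertible}

The MA(q) characteristic polynomial is P(z) = 1 + 2.44z + 0.52z^2 - 0.72z^3.
Invertibility requires all roots to lie outside the unit circle, i.e. |z| > 1 for every root.
Degree 3: look for a simple real root z0 first, then factor out (1 - z/z0) and solve the remaining quadratic.
Testing z0 = -0.5: P(-0.5) = 1 + (2.44)(-0.5) + (0.52)(-0.5)^2 + (-0.72)(-0.5)^3
  = 1 + (-1.22) + (0.13) + (0.09) = 0.  So z_0 = -0.5 is a root, |z_0| = 0.5.
Divide out the factor (1 + 2 z) = (1 - z/z0) (since 1/z0 = -2):
  P(z) = (1 + 2 z)(1 + (0.44) z + (-0.36) z^2)
  [check: z-coef 0.44 - (-2) = 2.44; z^2-coef -0.36 - (-2)(0.44) = 0.52; z^3-coef -(-2)(-0.36) = -0.72.]
Remaining roots from the quadratic factor 1 + (0.44) z + (-0.36) z^2:
  Set 1 + (0.44) z + (-0.36) z^2 = 0, i.e. a z^2 + b z + c = 0 with a = -0.36, b = 0.44, c = 1.
  Discriminant D = b^2 - 4ac = (0.44)^2 - 4*(-0.36)*1 = 0.1936 - (-1.44) = 1.6336.
  D >= 0, so the roots are real: z = (-b +/- sqrt(D)) / (2a) = (-0.44 +/- 1.278124) / (-0.72).
    z_1 = (-0.44 + 1.278124) / (-0.72) = -1.1641,   |z_1| = 1.1641.
    z_2 = (-0.44 - 1.278124) / (-0.72) = 2.3863,   |z_2| = 2.3863.
Moduli of all roots: 0.5000, 1.1641, 2.3863.
All moduli strictly greater than 1? No.
Verdict: Not invertible.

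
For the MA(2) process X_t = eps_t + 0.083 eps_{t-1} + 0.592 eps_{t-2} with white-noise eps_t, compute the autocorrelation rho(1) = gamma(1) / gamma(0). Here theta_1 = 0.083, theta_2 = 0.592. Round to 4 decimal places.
\rho(1) = 0.0973

For an MA(q) process with theta_0 = 1, the autocovariance is
  gamma(k) = sigma^2 * sum_{i=0..q-k} theta_i * theta_{i+k},
and rho(k) = gamma(k) / gamma(0). Sigma^2 cancels.
  numerator   = (1)*(0.083) + (0.083)*(0.592) = 0.132136.
  denominator = (1)^2 + (0.083)^2 + (0.592)^2 = 1.357353.
  rho(1) = 0.132136 / 1.357353 = 0.0973.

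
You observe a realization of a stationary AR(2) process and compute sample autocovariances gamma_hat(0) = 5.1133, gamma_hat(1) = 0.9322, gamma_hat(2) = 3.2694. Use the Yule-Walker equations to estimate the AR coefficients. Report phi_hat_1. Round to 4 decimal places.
\hat\phi_{1} = 0.0680

The Yule-Walker equations for an AR(p) process read, in matrix form,
  Gamma_p phi = r_p,   with   (Gamma_p)_{ij} = gamma(|i - j|),
                       (r_p)_i = gamma(i),   i,j = 1..p.
Substitute the sample gammas (Toeplitz matrix and right-hand side of size 2):
  Gamma_p = [[5.1133, 0.9322], [0.9322, 5.1133]]
  r_p     = [0.9322, 3.2694]
Written out:
  5.1133 phi_1 + 0.9322 phi_2 = 0.9322
  0.9322 phi_1 + 5.1133 phi_2 = 3.2694
Solve by Cramer's rule:
  det = gamma(0)^2 - gamma(1)^2 = (5.1133)^2 - (0.9322)^2 = 26.14583689 - 0.86899684 = 25.27684005
  phi_hat_1 = [gamma(1) gamma(0) - gamma(1) gamma(2)] / det = [(0.9322)(5.1133) - (0.9322)(3.2694)] / 25.27684005 = 1.71888358 / 25.27684005 = 0.068
  phi_hat_2 = [gamma(0) gamma(2) - gamma(1)^2] / det = [(5.1133)(3.2694) - (0.9322)^2] / 25.27684005 = 15.84842618 / 25.27684005 = 0.627
So phi_hat = [0.0680, 0.6270].
Therefore phi_hat_1 = 0.0680.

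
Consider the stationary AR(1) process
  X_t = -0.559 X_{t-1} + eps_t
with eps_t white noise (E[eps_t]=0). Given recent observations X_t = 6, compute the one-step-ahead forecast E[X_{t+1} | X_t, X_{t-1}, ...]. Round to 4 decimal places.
E[X_{t+1} \mid \mathcal F_t] = -3.3540

For an AR(p) model X_t = c + sum_i phi_i X_{t-i} + eps_t, the
one-step-ahead conditional mean is
  E[X_{t+1} | X_t, ...] = c + sum_i phi_i X_{t+1-i}.
Substitute known values:
  E[X_{t+1} | ...] = (-0.559) * (6)
                   = -3.3540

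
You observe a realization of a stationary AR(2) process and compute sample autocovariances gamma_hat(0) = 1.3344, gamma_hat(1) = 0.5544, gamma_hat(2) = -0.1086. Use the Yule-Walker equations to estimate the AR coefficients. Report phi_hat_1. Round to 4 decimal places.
\hat\phi_{1} = 0.5430

The Yule-Walker equations for an AR(p) process read, in matrix form,
  Gamma_p phi = r_p,   with   (Gamma_p)_{ij} = gamma(|i - j|),
                       (r_p)_i = gamma(i),   i,j = 1..p.
Substitute the sample gammas (Toeplitz matrix and right-hand side of size 2):
  Gamma_p = [[1.3344, 0.5544], [0.5544, 1.3344]]
  r_p     = [0.5544, -0.1086]
Written out:
  1.3344 phi_1 + 0.5544 phi_2 = 0.5544
  0.5544 phi_1 + 1.3344 phi_2 = -0.1086
Solve by Cramer's rule:
  det = gamma(0)^2 - gamma(1)^2 = (1.3344)^2 - (0.5544)^2 = 1.78062336 - 0.30735936 = 1.473264
  phi_hat_1 = [gamma(1) gamma(0) - gamma(1) gamma(2)] / det = [(0.5544)(1.3344) - (0.5544)(-0.1086)] / 1.473264 = 0.7999992 / 1.473264 = 0.543
  phi_hat_2 = [gamma(0) gamma(2) - gamma(1)^2] / det = [(1.3344)(-0.1086) - (0.5544)^2] / 1.473264 = -0.4522752 / 1.473264 = -0.307
So phi_hat = [0.5430, -0.3070].
Therefore phi_hat_1 = 0.5430.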